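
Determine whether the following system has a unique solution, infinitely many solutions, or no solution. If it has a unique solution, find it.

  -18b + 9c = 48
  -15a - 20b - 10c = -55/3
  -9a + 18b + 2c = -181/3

a = 3, b = -2, c = 4/3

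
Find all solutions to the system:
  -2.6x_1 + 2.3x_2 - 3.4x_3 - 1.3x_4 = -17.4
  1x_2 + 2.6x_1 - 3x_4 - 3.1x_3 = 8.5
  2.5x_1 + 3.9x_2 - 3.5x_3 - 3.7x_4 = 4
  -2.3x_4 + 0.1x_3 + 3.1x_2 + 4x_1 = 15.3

x_1 = 3, x_2 = -2, x_3 = 3, x_4 = -4

Row-reduce the augmented matrix:
R1 ← R1 / (-13/5).
R2 ← R2 − 13/5·R1.
R3 ← R3 − 5/2·R1.
R4 ← R4 − 4·R1.
R2 ← R2 / (33/10).
R1 ← R1 + 23/26·R2.
R3 ← R3 − 1589/260·R2.
R4 ← R4 − 863/130·R2.
R3 ← R3 / (9041/1716).
R1 ← R1 + 373/858·R3.
R2 ← R2 + 65/33·R3.
R4 ← R4 − 17042/2145·R3.
R4 ← R4 / (-43893/226025).
R1 ← R1 + 18264/45205·R4.
R2 ← R2 + 1595/9041·R4.
R3 ← R3 − 25856/45205·R4.
Reading off the reduced rows gives x_1 = 3, x_2 = -2, x_3 = 3, x_4 = -4.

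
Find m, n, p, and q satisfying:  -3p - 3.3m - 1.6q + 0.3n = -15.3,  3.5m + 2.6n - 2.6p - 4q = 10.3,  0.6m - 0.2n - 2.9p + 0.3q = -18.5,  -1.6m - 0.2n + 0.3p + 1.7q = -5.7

Row-reduce the augmented matrix:
R1 ← R1 / (-33/10).
R2 ← R2 − 7/2·R1.
R3 ← R3 − 3/5·R1.
R4 ← R4 + 8/5·R1.
R2 ← R2 / (321/110).
R1 ← R1 + 1/11·R2.
R3 ← R3 + 8/55·R2.
R4 ← R4 + 19/55·R2.
R3 ← R3 / (-799/214).
R1 ← R1 − 78/107·R3.
R2 ← R2 + 212/107·R3.
R4 ← R4 − 229/214·R3.
R4 ← R4 / (4129/2397).
R1 ← R1 − 9122/35955·R4.
R2 ← R2 + 64948/35955·R4.
R3 ← R3 − 2647/35955·R4.
Reading off the reduced rows gives m = 1, n = 4, p = 6, q = -3.

m = 1, n = 4, p = 6, q = -3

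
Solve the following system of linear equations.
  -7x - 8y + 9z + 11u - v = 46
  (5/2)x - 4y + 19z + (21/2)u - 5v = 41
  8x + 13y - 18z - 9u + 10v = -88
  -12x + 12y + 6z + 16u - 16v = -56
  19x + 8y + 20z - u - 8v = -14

Row-reduce:
R1 ← R1 / (-7).
R2 ← R2 − 5/2·R1.
R3 ← R3 − 8·R1.
R4 ← R4 + 12·R1.
R5 ← R5 − 19·R1.
R2 ← R2 / (-48/7).
R1 ← R1 − 8/7·R2.
R3 ← R3 − 27/7·R2.
R4 ← R4 − 180/7·R2.
R5 ← R5 + 96/7·R2.
R3 ← R3 / (153/32).
R1 ← R1 − 29/12·R3.
R2 ← R2 + 311/96·R3.
R4 ← R4 − 591/8·R3.
R4 ← R4 / (-388/3).
R1 ← R1 + 137/27·R4.
R2 ← R2 − 157/27·R4.
R3 ← R3 − 22/9·R4.
Row 5 reduces to 0 = -4, a contradiction. The system is inconsistent.

no solution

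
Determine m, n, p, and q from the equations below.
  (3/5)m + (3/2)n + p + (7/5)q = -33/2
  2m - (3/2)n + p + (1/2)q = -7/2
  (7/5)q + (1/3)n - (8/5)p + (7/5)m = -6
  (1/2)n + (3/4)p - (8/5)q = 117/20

m = -1, n = -3, p = -3, q = -6

Row-reduce the augmented matrix:
R1 ← R1 / (3/5).
R2 ← R2 − 2·R1.
R3 ← R3 − 7/5·R1.
R2 ← R2 / (-13/2).
R1 ← R1 − 5/2·R2.
R3 ← R3 + 19/6·R2.
R4 ← R4 − 1/2·R2.
R3 ← R3 / (-1636/585).
R1 ← R1 − 10/13·R3.
R2 ← R2 − 14/39·R3.
R4 ← R4 − 89/156·R3.
R4 ← R4 / (-123499/65440).
R1 ← R1 − 1269/1636·R4.
R2 ← R2 − 1083/1636·R4.
R3 ← R3 + 191/3272·R4.
Reading off the reduced rows gives m = -1, n = -3, p = -3, q = -6.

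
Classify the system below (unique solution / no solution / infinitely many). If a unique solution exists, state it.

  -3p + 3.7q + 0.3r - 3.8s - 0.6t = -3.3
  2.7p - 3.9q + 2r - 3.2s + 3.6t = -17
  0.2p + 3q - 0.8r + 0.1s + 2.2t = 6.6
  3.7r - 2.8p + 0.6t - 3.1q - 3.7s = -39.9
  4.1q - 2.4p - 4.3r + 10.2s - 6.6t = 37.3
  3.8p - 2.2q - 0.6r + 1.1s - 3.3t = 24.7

Row-reduce the augmented matrix:
R1 ← R1 / (-3).
R2 ← R2 − 27/10·R1.
R3 ← R3 − 1/5·R1.
R4 ← R4 + 14/5·R1.
R5 ← R5 + 12/5·R1.
R6 ← R6 − 19/5·R1.
R2 ← R2 / (-57/100).
R1 ← R1 + 37/30·R2.
R3 ← R3 − 487/150·R2.
R4 ← R4 + 983/150·R2.
R5 ← R5 − 57/50·R2.
R6 ← R6 − 373/150·R2.
R3 ← R3 / (10388/855).
R1 ← R1 + 857/171·R3.
R2 ← R2 + 227/57·R3.
R4 ← R4 + 3878/171·R3.
R6 ← R6 − 8279/855·R3.
R4 ← R4 / (39239/7420).
R1 ← R1 + 551/20776·R4.
R2 ← R2 + 16535/20776·R4.
R3 ← R3 + 64741/20776·R4.
R6 ← R6 + 251371/103880·R4.
Swap R5 and R6.
R5 ← R5 / (-1416958/274673).
R1 ← R1 − 918655/549346·R5.
R2 ← R2 − 788615/549346·R5.
R3 ← R3 − 1709305/549346·R5.
R4 ← R4 − 18878/39239·R5.
R6 reduces to 0 = 0, so the extra equation is consistent.
Reading off the reduced rows gives p = 5, q = 3, r = -4, s = 0, t = -3.

p = 5, q = 3, r = -4, s = 0, t = -3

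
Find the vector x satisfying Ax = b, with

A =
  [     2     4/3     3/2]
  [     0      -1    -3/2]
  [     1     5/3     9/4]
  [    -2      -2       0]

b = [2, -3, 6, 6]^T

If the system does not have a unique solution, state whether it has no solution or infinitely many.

Row-reduce:
R1 ← R1 / (2).
R3 ← R3 − 1·R1.
R4 ← R4 + 2·R1.
R2 ← R2 / (-1).
R1 ← R1 − 2/3·R2.
R3 ← R3 − 1·R2.
R4 ← R4 + 2/3·R2.
Swap R3 and R4.
R3 ← R3 / (5/2).
R1 ← R1 + 1/4·R3.
R2 ← R2 − 3/2·R3.
Row 4 reduces to 0 = 2, a contradiction. The system is inconsistent.

no solution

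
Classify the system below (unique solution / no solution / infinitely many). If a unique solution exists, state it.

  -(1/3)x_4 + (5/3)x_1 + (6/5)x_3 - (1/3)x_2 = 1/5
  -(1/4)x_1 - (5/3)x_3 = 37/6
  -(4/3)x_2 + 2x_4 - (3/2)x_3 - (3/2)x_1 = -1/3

infinitely many solutions

Row-reduce:
R1 ← R1 / (5/3).
R2 ← R2 + 1/4·R1.
R3 ← R3 + 3/2·R1.
R2 ← R2 / (-1/20).
R1 ← R1 + 1/5·R2.
R3 ← R3 + 49/30·R2.
R3 ← R3 / (4333/90).
R1 ← R1 − 20/3·R3.
R2 ← R2 − 446/15·R3.
Rank is 3 with 4 unknowns, leaving x_4 free.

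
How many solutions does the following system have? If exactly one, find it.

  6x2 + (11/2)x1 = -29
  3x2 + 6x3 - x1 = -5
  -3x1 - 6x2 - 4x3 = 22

no solution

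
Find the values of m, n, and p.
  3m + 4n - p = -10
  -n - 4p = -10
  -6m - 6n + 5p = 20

m = 6, n = -6, p = 4

Row-reduce the augmented matrix:
R1 ← R1 / (3).
R3 ← R3 + 6·R1.
R2 ← R2 / (-1).
R1 ← R1 − 4/3·R2.
R3 ← R3 − 2·R2.
R3 ← R3 / (-5).
R1 ← R1 + 17/3·R3.
R2 ← R2 − 4·R3.
Reading off the reduced rows gives m = 6, n = -6, p = 4.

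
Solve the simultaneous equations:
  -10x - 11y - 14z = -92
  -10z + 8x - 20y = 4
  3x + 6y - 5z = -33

Row-reduce the augmented matrix:
R1 ← R1 / (-10).
R2 ← R2 − 8·R1.
R3 ← R3 − 3·R1.
R2 ← R2 / (-144/5).
R1 ← R1 − 11/10·R2.
R3 ← R3 − 27/10·R2.
R3 ← R3 / (-179/16).
R1 ← R1 − 85/144·R3.
R2 ← R2 − 53/72·R3.
Reading off the reduced rows gives x = 3, y = -2, z = 6.

x = 3, y = -2, z = 6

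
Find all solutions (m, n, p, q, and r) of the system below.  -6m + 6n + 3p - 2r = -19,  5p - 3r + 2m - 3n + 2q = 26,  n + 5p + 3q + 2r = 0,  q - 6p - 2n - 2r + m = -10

Row-reduce:
R1 ← R1 / (-6).
R2 ← R2 − 2·R1.
R4 ← R4 − 1·R1.
R2 ← R2 / (-1).
R1 ← R1 + 1·R2.
R3 ← R3 − 1·R2.
R4 ← R4 + 1·R2.
R3 ← R3 / (11).
R1 ← R1 + 13/2·R3.
R2 ← R2 + 6·R3.
R4 ← R4 + 23/2·R3.
R4 ← R4 / (93/22).
R1 ← R1 − 21/22·R4.
R2 ← R2 − 8/11·R4.
R3 ← R3 − 5/11·R4.
Rank is 4 with 5 unknowns, leaving r free.

infinitely many solutions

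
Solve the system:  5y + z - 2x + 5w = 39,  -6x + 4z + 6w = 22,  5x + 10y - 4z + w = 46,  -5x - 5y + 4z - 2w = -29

no solution

Row-reduce:
R1 ← R1 / (-2).
R2 ← R2 + 6·R1.
R3 ← R3 − 5·R1.
R4 ← R4 + 5·R1.
R2 ← R2 / (-15).
R1 ← R1 + 5/2·R2.
R3 ← R3 − 45/2·R2.
R4 ← R4 + 35/2·R2.
Swap R3 and R4.
R3 ← R3 / (1/3).
R1 ← R1 + 2/3·R3.
R2 ← R2 + 1/15·R3.
Row 4 reduces to 0 = 1, a contradiction. The system is inconsistent.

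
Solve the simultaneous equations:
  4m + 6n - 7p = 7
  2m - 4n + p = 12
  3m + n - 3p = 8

no solution

Row-reduce:
R1 ← R1 / (4).
R2 ← R2 − 2·R1.
R3 ← R3 − 3·R1.
R2 ← R2 / (-7).
R1 ← R1 − 3/2·R2.
R3 ← R3 + 7/2·R2.
Row 3 reduces to 0 = -3/2, a contradiction. The system is inconsistent.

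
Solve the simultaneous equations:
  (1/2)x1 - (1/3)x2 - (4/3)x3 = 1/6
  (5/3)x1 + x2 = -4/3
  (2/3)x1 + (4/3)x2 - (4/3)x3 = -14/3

Row-reduce the augmented matrix:
R1 ← R1 / (1/2).
R2 ← R2 − 5/3·R1.
R3 ← R3 − 2/3·R1.
R2 ← R2 / (19/9).
R1 ← R1 + 2/3·R2.
R3 ← R3 − 16/9·R2.
R3 ← R3 / (-188/57).
R1 ← R1 + 24/19·R3.
R2 ← R2 − 40/19·R3.
Reading off the reduced rows gives x1 = 1, x2 = -3, x3 = 1.

x1 = 1, x2 = -3, x3 = 1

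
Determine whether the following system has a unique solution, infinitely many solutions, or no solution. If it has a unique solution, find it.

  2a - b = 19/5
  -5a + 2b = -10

a = 12/5, b = 1

Row-reduce the augmented matrix:
R1 ← R1 / (2).
R2 ← R2 + 5·R1.
R2 ← R2 / (-1/2).
R1 ← R1 + 1/2·R2.
Reading off the reduced rows gives a = 12/5, b = 1.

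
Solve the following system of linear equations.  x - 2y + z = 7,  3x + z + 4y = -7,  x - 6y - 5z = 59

x = 5, y = -4, z = -6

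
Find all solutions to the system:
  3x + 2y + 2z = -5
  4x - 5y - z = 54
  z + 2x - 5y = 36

x = 5, y = -6, z = -4

Row-reduce the augmented matrix:
R1 ← R1 / (3).
R2 ← R2 − 4·R1.
R3 ← R3 − 2·R1.
R2 ← R2 / (-23/3).
R1 ← R1 − 2/3·R2.
R3 ← R3 + 19/3·R2.
R3 ← R3 / (62/23).
R1 ← R1 − 8/23·R3.
R2 ← R2 − 11/23·R3.
Reading off the reduced rows gives x = 5, y = -6, z = -4.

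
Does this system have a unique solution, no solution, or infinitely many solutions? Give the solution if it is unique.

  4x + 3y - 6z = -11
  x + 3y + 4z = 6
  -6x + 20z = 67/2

no solution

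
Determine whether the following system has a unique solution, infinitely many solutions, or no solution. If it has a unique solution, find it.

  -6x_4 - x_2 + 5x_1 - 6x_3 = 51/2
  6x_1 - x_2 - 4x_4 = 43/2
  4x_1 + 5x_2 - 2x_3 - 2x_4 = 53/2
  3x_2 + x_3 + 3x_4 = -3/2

x_1 = 2, x_2 = 5/2, x_3 = 0, x_4 = -3

Row-reduce the augmented matrix:
R1 ← R1 / (5).
R2 ← R2 − 6·R1.
R3 ← R3 − 4·R1.
R2 ← R2 / (1/5).
R1 ← R1 + 1/5·R2.
R3 ← R3 − 29/5·R2.
R4 ← R4 − 3·R2.
R3 ← R3 / (-206).
R1 ← R1 − 6·R3.
R2 ← R2 − 36·R3.
R4 ← R4 + 107·R3.
R4 ← R4 / (180/103).
R1 ← R1 + 64/103·R4.
R2 ← R2 − 28/103·R4.
R3 ← R3 − 45/103·R4.
Reading off the reduced rows gives x_1 = 2, x_2 = 5/2, x_3 = 0, x_4 = -3.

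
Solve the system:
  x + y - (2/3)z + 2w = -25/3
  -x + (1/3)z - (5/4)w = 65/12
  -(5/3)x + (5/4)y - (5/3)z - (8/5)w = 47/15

Row-reduce:
R2 ← R2 + 1·R1.
R3 ← R3 + 5/3·R1.
R1 ← R1 − 1·R2.
R3 ← R3 − 35/12·R2.
R3 ← R3 / (-65/36).
R1 ← R1 + 1/3·R3.
R2 ← R2 + 1/3·R3.
Rank is 3 with 4 unknowns, leaving w free.

infinitely many solutions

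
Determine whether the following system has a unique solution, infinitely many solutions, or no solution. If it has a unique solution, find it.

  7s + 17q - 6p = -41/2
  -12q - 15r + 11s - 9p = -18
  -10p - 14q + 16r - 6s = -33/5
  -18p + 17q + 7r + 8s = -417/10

p = 2, q = -1/2, r = 2/5, s = 0

Row-reduce the augmented matrix:
R1 ← R1 / (-6).
R2 ← R2 + 9·R1.
R3 ← R3 + 10·R1.
R4 ← R4 + 18·R1.
R2 ← R2 / (-75/2).
R1 ← R1 + 17/6·R2.
R3 ← R3 + 127/3·R2.
R4 ← R4 + 34·R2.
R3 ← R3 / (494/15).
R1 ← R1 − 17/15·R3.
R2 ← R2 − 2/5·R3.
R4 ← R4 − 103/5·R3.
R4 ← R4 / (-7594/3705).
R1 ← R1 + 2138/3705·R4.
R2 ← R2 − 257/1235·R4.
R3 ← R3 + 2051/3705·R4.
Reading off the reduced rows gives p = 2, q = -1/2, r = 2/5, s = 0.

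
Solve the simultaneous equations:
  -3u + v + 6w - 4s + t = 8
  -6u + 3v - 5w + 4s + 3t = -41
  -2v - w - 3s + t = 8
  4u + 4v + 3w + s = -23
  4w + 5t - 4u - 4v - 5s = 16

u = -1, v = -6, w = 2, s = -1, t = -5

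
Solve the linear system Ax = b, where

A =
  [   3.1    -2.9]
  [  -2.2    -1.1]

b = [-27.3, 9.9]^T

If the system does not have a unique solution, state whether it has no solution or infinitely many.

x_1 = -6, x_2 = 3

Row-reduce the augmented matrix:
R1 ← R1 / (31/10).
R2 ← R2 + 11/5·R1.
R2 ← R2 / (-979/310).
R1 ← R1 + 29/31·R2.
Reading off the reduced rows gives x_1 = -6, x_2 = 3.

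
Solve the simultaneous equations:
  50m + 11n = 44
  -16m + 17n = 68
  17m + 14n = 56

m = 0, n = 4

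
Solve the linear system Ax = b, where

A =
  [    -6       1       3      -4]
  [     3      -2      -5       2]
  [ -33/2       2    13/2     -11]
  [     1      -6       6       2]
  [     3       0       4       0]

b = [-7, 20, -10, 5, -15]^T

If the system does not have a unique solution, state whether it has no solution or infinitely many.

Row-reduce:
R1 ← R1 / (-6).
R2 ← R2 − 3·R1.
R3 ← R3 + 33/2·R1.
R4 ← R4 − 1·R1.
R5 ← R5 − 3·R1.
R2 ← R2 / (-3/2).
R1 ← R1 + 1/6·R2.
R3 ← R3 + 3/4·R2.
R4 ← R4 + 35/6·R2.
R5 ← R5 − 1/2·R2.
Swap R3 and R4.
R3 ← R3 / (181/9).
R1 ← R1 + 1/9·R3.
R2 ← R2 − 7/3·R3.
R5 ← R5 − 13/3·R3.
Swap R4 and R5.
R4 ← R4 / (-414/181).
R1 ← R1 − 122/181·R4.
R2 ← R2 + 28/181·R4.
R3 ← R3 − 12/181·R4.
Row 5 reduces to 0 = 1, a contradiction. The system is inconsistent.

no solution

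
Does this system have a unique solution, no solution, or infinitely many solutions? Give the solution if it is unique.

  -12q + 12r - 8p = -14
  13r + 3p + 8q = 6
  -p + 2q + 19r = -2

no solution

Row-reduce:
R1 ← R1 / (-8).
R2 ← R2 − 3·R1.
R3 ← R3 + 1·R1.
R2 ← R2 / (7/2).
R1 ← R1 − 3/2·R2.
R3 ← R3 − 7/2·R2.
Row 3 reduces to 0 = -1, a contradiction. The system is inconsistent.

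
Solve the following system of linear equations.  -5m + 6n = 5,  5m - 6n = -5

Row-reduce:
R1 ← R1 / (-5).
R2 ← R2 − 5·R1.
Rank is 1 with 2 unknowns, leaving n free.

infinitely many solutions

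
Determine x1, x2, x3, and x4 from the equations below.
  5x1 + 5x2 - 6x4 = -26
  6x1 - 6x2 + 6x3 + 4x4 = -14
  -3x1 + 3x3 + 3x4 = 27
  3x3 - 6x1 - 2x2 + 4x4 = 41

Row-reduce the augmented matrix:
R1 ← R1 / (5).
R2 ← R2 − 6·R1.
R3 ← R3 + 3·R1.
R4 ← R4 + 6·R1.
R2 ← R2 / (-12).
R1 ← R1 − 1·R2.
R3 ← R3 − 3·R2.
R4 ← R4 − 4·R2.
R3 ← R3 / (9/2).
R1 ← R1 − 1/2·R3.
R2 ← R2 + 1/2·R3.
R4 ← R4 − 5·R3.
R4 ← R4 / (-86/45).
R1 ← R1 + 23/45·R4.
R2 ← R2 + 31/45·R4.
R3 ← R3 − 22/45·R4.
Reading off the reduced rows gives x1 = -5, x2 = 1, x3 = 3, x4 = 1.

x1 = -5, x2 = 1, x3 = 3, x4 = 1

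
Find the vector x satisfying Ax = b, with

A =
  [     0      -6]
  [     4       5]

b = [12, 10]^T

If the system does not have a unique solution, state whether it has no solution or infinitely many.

Row-reduce the augmented matrix:
Swap R1 and R2.
R1 ← R1 / (4).
R2 ← R2 / (-6).
R1 ← R1 − 5/4·R2.
Reading off the reduced rows gives x_1 = 5, x_2 = -2.

x_1 = 5, x_2 = -2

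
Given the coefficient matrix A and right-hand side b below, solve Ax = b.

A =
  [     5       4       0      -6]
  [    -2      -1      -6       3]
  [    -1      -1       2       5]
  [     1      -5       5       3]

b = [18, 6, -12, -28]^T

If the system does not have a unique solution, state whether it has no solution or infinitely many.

Row-reduce the augmented matrix:
R1 ← R1 / (5).
R2 ← R2 + 2·R1.
R3 ← R3 + 1·R1.
R4 ← R4 − 1·R1.
R2 ← R2 / (3/5).
R1 ← R1 − 4/5·R2.
R3 ← R3 + 1/5·R2.
R4 ← R4 + 29/5·R2.
Swap R3 and R4.
R3 ← R3 / (-53).
R1 ← R1 − 8·R3.
R2 ← R2 + 10·R3.
R4 ← R4 / (4).
R1 ← R1 + 26/53·R4.
R2 ← R2 + 47/53·R4.
R3 ← R3 + 10/53·R4.
Reading off the reduced rows gives x_1 = 0, x_2 = 3, x_3 = -2, x_4 = -1.

x_1 = 0, x_2 = 3, x_3 = -2, x_4 = -1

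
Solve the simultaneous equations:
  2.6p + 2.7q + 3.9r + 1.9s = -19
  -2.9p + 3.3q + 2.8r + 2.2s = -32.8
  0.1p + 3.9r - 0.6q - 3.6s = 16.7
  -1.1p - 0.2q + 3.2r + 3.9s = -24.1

p = 2, q = -4, r = -1, s = -5

Row-reduce the augmented matrix:
R1 ← R1 / (13/5).
R2 ← R2 + 29/10·R1.
R3 ← R3 − 1/10·R1.
R4 ← R4 + 11/10·R1.
R2 ← R2 / (1641/260).
R1 ← R1 − 27/26·R2.
R3 ← R3 + 183/260·R2.
R4 ← R4 − 49/52·R2.
R3 ← R3 / (12437/2735).
R1 ← R1 − 177/547·R3.
R2 ← R2 − 1859/1641·R3.
R4 ← R4 − 62071/16410·R3.
R4 ← R4 / (5009837/746220).
R1 ← R1 − 6149/24874·R4.
R2 ← R2 − 110395/74622·R4.
R3 ← R3 + 17457/24874·R4.
Reading off the reduced rows gives p = 2, q = -4, r = -1, s = -5.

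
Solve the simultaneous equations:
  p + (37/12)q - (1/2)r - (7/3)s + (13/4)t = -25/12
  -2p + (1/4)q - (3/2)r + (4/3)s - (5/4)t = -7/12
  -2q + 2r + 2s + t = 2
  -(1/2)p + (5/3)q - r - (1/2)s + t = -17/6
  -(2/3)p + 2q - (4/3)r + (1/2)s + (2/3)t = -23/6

no solution

Row-reduce:
R2 ← R2 + 2·R1.
R4 ← R4 + 1/2·R1.
R5 ← R5 + 2/3·R1.
R2 ← R2 / (77/12).
R1 ← R1 − 37/12·R2.
R3 ← R3 + 2·R2.
R4 ← R4 − 77/24·R2.
R5 ← R5 − 73/18·R2.
R3 ← R3 / (94/77).
R1 ← R1 − 54/77·R3.
R2 ← R2 + 30/77·R3.
R5 ← R5 + 20/231·R3.
Swap R4 and R5.
R4 ← R4 / (947/846).
R1 ← R1 + 181/141·R4.
R2 ← R2 + 10/47·R4.
R3 ← R3 − 37/47·R4.
Row 5 reduces to 0 = -3/2, a contradiction. The system is inconsistent.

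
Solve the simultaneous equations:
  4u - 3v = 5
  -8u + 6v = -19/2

Row-reduce:
R1 ← R1 / (4).
R2 ← R2 + 8·R1.
Row 2 reduces to 0 = 1/2, a contradiction. The system is inconsistent.

no solution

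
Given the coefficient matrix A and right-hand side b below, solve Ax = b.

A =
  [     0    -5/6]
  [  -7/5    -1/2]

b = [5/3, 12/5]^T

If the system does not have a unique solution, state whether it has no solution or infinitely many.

Row-reduce the augmented matrix:
Swap R1 and R2.
R1 ← R1 / (-7/5).
R2 ← R2 / (-5/6).
R1 ← R1 − 5/14·R2.
Reading off the reduced rows gives x_1 = -1, x_2 = -2.

x_1 = -1, x_2 = -2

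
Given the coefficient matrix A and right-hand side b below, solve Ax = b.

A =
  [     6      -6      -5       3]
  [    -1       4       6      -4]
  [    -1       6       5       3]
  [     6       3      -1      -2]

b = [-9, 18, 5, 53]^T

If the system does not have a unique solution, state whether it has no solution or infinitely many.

x_1 = 4, x_2 = 6, x_3 = -3, x_4 = -4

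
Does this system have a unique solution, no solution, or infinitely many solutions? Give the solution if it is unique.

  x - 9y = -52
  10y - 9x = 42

From equation 1: x = -52 + 9·y.
Substitute into equation 2 and solve: y = 6.
Then x = 2.

x = 2, y = 6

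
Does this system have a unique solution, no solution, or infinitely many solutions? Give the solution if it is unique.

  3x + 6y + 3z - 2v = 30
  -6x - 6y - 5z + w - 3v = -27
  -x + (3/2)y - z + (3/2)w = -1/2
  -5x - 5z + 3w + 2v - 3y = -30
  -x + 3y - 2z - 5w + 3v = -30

no solution

Row-reduce:
R1 ← R1 / (3).
R2 ← R2 + 6·R1.
R3 ← R3 + 1·R1.
R4 ← R4 + 5·R1.
R5 ← R5 + 1·R1.
R2 ← R2 / (6).
R1 ← R1 − 2·R2.
R3 ← R3 − 7/2·R2.
R4 ← R4 − 7·R2.
R5 ← R5 − 5·R2.
R3 ← R3 / (-7/12).
R1 ← R1 − 2/3·R3.
R2 ← R2 − 1/6·R3.
R4 ← R4 + 7/6·R3.
R5 ← R5 + 11/6·R3.
Swap R4 and R5.
R4 ← R4 / (-61/7).
R1 ← R1 − 5/7·R4.
R2 ← R2 − 3/7·R4.
R3 ← R3 + 11/7·R4.
Row 5 reduces to 0 = 1, a contradiction. The system is inconsistent.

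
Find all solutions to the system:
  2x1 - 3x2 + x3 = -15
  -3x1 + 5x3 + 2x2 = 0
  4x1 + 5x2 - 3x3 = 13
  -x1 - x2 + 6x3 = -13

Row-reduce:
R1 ← R1 / (2).
R2 ← R2 + 3·R1.
R3 ← R3 − 4·R1.
R4 ← R4 + 1·R1.
R2 ← R2 / (-5/2).
R1 ← R1 + 3/2·R2.
R3 ← R3 − 11·R2.
R4 ← R4 + 5/2·R2.
R3 ← R3 / (118/5).
R1 ← R1 + 17/5·R3.
R2 ← R2 + 13/5·R3.
Row 4 reduces to 0 = 2, a contradiction. The system is inconsistent.

no solution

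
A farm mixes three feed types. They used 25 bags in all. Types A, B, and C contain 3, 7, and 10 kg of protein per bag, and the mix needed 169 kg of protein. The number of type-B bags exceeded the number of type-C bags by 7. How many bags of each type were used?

type-A bags: 6, type-B bags: 13, type-C bags: 6

Let a = type-A bags, b = type-B bags, c = type-C bags.
  a + b + c = 25
  3a + 7b + 10c = 169
  -c + b = 7
Row-reduce the augmented matrix:
R2 ← R2 − 3·R1.
R2 ← R2 / (4).
R1 ← R1 − 1·R2.
R3 ← R3 − 1·R2.
R3 ← R3 / (-11/4).
R1 ← R1 + 3/4·R3.
R2 ← R2 − 7/4·R3.
Reading off the reduced rows gives a = 6, b = 13, c = 6.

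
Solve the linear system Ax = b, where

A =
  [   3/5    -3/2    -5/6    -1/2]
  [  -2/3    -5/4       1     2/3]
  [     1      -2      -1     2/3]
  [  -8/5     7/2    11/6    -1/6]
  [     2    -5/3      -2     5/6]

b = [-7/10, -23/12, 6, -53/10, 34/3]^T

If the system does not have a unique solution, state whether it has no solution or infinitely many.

x_1 = -2, x_2 = 1, x_3 = -6, x_4 = 6

Row-reduce the augmented matrix:
R1 ← R1 / (3/5).
R2 ← R2 + 2/3·R1.
R3 ← R3 − 1·R1.
R4 ← R4 + 8/5·R1.
R5 ← R5 − 2·R1.
R2 ← R2 / (-35/12).
R1 ← R1 + 5/2·R2.
R3 ← R3 − 1/2·R2.
R4 ← R4 + 1/2·R2.
R5 ← R5 − 10/3·R2.
R3 ← R3 / (253/630).
R1 ← R1 + 61/42·R3.
R2 ← R2 + 8/315·R3.
R4 ← R4 + 253/630·R3.
R5 ← R5 − 163/189·R3.
Swap R4 and R5.
R4 ← R4 / (-263/414).
R1 ← R1 − 105/23·R4.
R2 ← R2 − 4/69·R4.
R3 ← R3 − 87/23·R4.
R5 reduces to 0 = 0, so the extra equation is consistent.
Reading off the reduced rows gives x_1 = -2, x_2 = 1, x_3 = -6, x_4 = 6.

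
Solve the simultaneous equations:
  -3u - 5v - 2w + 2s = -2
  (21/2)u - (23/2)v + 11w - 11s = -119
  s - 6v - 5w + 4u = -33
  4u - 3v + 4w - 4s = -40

no solution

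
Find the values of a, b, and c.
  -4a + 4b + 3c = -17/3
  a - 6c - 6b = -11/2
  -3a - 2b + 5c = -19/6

a = 5/2, b = 1/3, c = 1

Row-reduce the augmented matrix:
R1 ← R1 / (-4).
R2 ← R2 − 1·R1.
R3 ← R3 + 3·R1.
R2 ← R2 / (-5).
R1 ← R1 + 1·R2.
R3 ← R3 + 5·R2.
R3 ← R3 / (8).
R1 ← R1 − 3/10·R3.
R2 ← R2 − 21/20·R3.
Reading off the reduced rows gives a = 5/2, b = 1/3, c = 1.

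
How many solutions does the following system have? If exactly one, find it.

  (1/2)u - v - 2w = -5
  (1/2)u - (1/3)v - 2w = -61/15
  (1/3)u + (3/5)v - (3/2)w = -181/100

Row-reduce the augmented matrix:
R1 ← R1 / (1/2).
R2 ← R2 − 1/2·R1.
R3 ← R3 − 1/3·R1.
R2 ← R2 / (2/3).
R1 ← R1 + 2·R2.
R3 ← R3 − 19/15·R2.
R3 ← R3 / (-1/6).
R1 ← R1 + 4·R3.
Reading off the reduced rows gives u = -6/5, v = 7/5, w = 3/2.

u = -6/5, v = 7/5, w = 3/2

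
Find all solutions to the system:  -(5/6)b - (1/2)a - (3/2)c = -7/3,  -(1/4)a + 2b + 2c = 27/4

Row-reduce:
R1 ← R1 / (-1/2).
R2 ← R2 + 1/4·R1.
R2 ← R2 / (29/12).
R1 ← R1 − 5/3·R2.
Rank is 2 with 3 unknowns, leaving c free.

infinitely many solutions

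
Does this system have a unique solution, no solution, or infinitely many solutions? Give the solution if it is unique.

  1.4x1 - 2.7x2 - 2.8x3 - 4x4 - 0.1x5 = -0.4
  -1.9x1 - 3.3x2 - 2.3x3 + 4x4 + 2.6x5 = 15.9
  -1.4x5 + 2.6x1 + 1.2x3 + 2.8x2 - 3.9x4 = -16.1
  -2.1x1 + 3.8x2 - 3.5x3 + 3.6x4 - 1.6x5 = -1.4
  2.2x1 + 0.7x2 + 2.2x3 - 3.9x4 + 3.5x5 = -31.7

x1 = 4, x2 = -5, x3 = 0, x4 = 5, x5 = -5

Row-reduce the augmented matrix:
R1 ← R1 / (7/5).
R2 ← R2 + 19/10·R1.
R3 ← R3 − 13/5·R1.
R4 ← R4 + 21/10·R1.
R5 ← R5 − 11/5·R1.
R2 ← R2 / (-195/28).
R1 ← R1 + 27/14·R2.
R3 ← R3 − 547/70·R2.
R4 ← R4 + 1/4·R2.
R5 ← R5 − 173/35·R2.
R3 ← R3 / (-2167/4875).
R1 ← R1 + 101/325·R3.
R2 ← R2 − 854/975·R3.
R4 ← R4 + 7294/975·R3.
R5 ← R5 − 11069/4875·R3.
R4 ← R4 / (-376589/10835).
R1 ← R1 + 16503/4334·R4.
R2 ← R2 − 8667/2167·R4.
R3 ← R3 + 18775/4334·R4.
R5 ← R5 − 121438/10835·R4.
R5 ← R5 / (8131516/1882945).
R1 ← R1 − 1841801/1506356·R5.
R2 ← R2 + 386335/753178·R5.
R3 ← R3 + 9955/1506356·R5.
R4 ← R4 − 605405/753178·R5.
Reading off the reduced rows gives x1 = 4, x2 = -5, x3 = 0, x4 = 5, x5 = -5.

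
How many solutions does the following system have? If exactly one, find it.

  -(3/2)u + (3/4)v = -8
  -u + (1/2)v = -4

no solution

Row-reduce:
R1 ← R1 / (-3/2).
R2 ← R2 + 1·R1.
Row 2 reduces to 0 = 4/3, a contradiction. The system is inconsistent.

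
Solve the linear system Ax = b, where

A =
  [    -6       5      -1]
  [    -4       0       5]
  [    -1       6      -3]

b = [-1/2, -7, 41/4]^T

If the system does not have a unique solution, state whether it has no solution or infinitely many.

Row-reduce the augmented matrix:
R1 ← R1 / (-6).
R2 ← R2 + 4·R1.
R3 ← R3 + 1·R1.
R2 ← R2 / (-10/3).
R1 ← R1 + 5/6·R2.
R3 ← R3 − 31/6·R2.
R3 ← R3 / (119/20).
R1 ← R1 + 5/4·R3.
R2 ← R2 + 17/10·R3.
Reading off the reduced rows gives x_1 = 7/4, x_2 = 2, x_3 = 0.

x_1 = 7/4, x_2 = 2, x_3 = 0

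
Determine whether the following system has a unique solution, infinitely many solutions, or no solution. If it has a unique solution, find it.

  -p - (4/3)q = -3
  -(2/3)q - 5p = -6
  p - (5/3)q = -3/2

p = 1, q = 3/2

Row-reduce the augmented matrix:
R1 ← R1 / (-1).
R2 ← R2 + 5·R1.
R3 ← R3 − 1·R1.
R2 ← R2 / (6).
R1 ← R1 − 4/3·R2.
R3 ← R3 + 3·R2.
R3 reduces to 0 = 0, so the extra equation is consistent.
Reading off the reduced rows gives p = 1, q = 3/2.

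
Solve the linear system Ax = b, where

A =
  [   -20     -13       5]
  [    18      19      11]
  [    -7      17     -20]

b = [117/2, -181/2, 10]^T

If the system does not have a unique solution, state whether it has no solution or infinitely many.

x_1 = -2, x_2 = -2, x_3 = -3/2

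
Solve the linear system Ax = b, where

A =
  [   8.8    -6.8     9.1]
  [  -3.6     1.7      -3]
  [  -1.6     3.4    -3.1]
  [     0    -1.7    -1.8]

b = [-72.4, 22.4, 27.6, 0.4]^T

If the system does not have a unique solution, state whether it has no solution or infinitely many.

Row-reduce the augmented matrix:
R1 ← R1 / (44/5).
R2 ← R2 + 18/5·R1.
R3 ← R3 + 8/5·R1.
R2 ← R2 / (-119/110).
R1 ← R1 + 17/22·R2.
R3 ← R3 − 119/55·R2.
R4 ← R4 + 17/10·R2.
Swap R3 and R4.
R3 ← R3 / (-411/140).
R1 ← R1 − 29/56·R3.
R2 ← R2 + 159/238·R3.
R4 reduces to 0 = 0, so the extra equation is consistent.
Reading off the reduced rows gives x_1 = -1, x_2 = 4, x_3 = -4.

x_1 = -1, x_2 = 4, x_3 = -4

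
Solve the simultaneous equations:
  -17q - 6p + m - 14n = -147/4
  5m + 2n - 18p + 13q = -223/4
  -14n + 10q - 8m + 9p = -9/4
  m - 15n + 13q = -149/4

m = -3/4, n = 2, p = 11/4, q = -1/2

Row-reduce the augmented matrix:
R2 ← R2 − 5·R1.
R3 ← R3 + 8·R1.
R4 ← R4 − 1·R1.
R2 ← R2 / (72).
R1 ← R1 + 14·R2.
R3 ← R3 + 126·R2.
R4 ← R4 + 1·R2.
R3 ← R3 / (-18).
R1 ← R1 + 11/3·R3.
R2 ← R2 − 1/6·R3.
R4 ← R4 − 37/6·R3.
R4 ← R4 / (10141/216).
R1 ← R1 + 779/108·R4.
R2 ← R2 − 385/216·R4.
R3 ← R3 + 91/36·R4.
Reading off the reduced rows gives m = -3/4, n = 2, p = 11/4, q = -1/2.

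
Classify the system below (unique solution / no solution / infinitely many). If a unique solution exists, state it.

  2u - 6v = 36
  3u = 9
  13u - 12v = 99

Row-reduce the augmented matrix:
R1 ← R1 / (2).
R2 ← R2 − 3·R1.
R3 ← R3 − 13·R1.
R2 ← R2 / (9).
R1 ← R1 + 3·R2.
R3 ← R3 − 27·R2.
R3 reduces to 0 = 0, so the extra equation is consistent.
Reading off the reduced rows gives u = 3, v = -5.

u = 3, v = -5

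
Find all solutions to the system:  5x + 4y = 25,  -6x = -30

Row-reduce the augmented matrix:
R1 ← R1 / (5).
R2 ← R2 + 6·R1.
R2 ← R2 / (24/5).
R1 ← R1 − 4/5·R2.
Reading off the reduced rows gives x = 5, y = 0.

x = 5, y = 0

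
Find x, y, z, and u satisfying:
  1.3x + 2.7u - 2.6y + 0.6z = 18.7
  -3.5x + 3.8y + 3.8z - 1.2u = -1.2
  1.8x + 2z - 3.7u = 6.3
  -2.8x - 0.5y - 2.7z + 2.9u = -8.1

Row-reduce the augmented matrix:
R1 ← R1 / (13/10).
R2 ← R2 + 7/2·R1.
R3 ← R3 − 9/5·R1.
R4 ← R4 + 14/5·R1.
R2 ← R2 / (-16/5).
R1 ← R1 + 2·R2.
R3 ← R3 − 18/5·R2.
R4 ← R4 + 61/10·R2.
R3 ← R3 / (472/65).
R1 ← R1 + 38/13·R3.
R2 ← R2 + 22/13·R3.
R4 ← R4 + 305/26·R3.
R4 ← R4 / (-290031/75520).
R1 ← R1 + 7409/3776·R4.
R2 ← R2 + 7699/3776·R4.
R3 ← R3 + 635/7552·R4.
Reading off the reduced rows gives x = 0, y = -5, z = 5, u = 1.

x = 0, y = -5, z = 5, u = 1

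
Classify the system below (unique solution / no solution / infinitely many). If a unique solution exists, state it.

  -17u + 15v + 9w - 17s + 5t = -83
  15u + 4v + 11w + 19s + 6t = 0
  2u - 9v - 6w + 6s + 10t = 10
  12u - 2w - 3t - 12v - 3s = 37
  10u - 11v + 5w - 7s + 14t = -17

u = -1, v = -4, w = 1, s = 2, t = -3

Row-reduce the augmented matrix:
R1 ← R1 / (-17).
R2 ← R2 − 15·R1.
R3 ← R3 − 2·R1.
R4 ← R4 − 12·R1.
R5 ← R5 − 10·R1.
R2 ← R2 / (293/17).
R1 ← R1 + 15/17·R2.
R3 ← R3 + 123/17·R2.
R4 ← R4 + 24/17·R2.
R5 ← R5 + 37/17·R2.
R3 ← R3 / (882/293).
R1 ← R1 − 129/293·R3.
R2 ← R2 − 322/293·R3.
R4 ← R4 − 1730/293·R3.
R5 ← R5 − 3717/293·R3.
R4 ← R4 / (-11383/441).
R1 ← R1 − 55/147·R4.
R2 ← R2 + 116/63·R4.
R3 ← R3 − 832/441·R4.
R5 ← R5 + 283/7·R4.
R5 ← R5 / (-22623/22766).
R1 ← R1 + 53597/22766·R5.
R2 ← R2 + 32586/11383·R5.
R3 ← R3 − 66609/22766·R5.
R4 ← R4 − 12330/11383·R5.
Reading off the reduced rows gives u = -1, v = -4, w = 1, s = 2, t = -3.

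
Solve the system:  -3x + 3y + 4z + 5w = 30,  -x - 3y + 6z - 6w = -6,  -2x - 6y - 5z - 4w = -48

infinitely many solutions

Row-reduce:
R1 ← R1 / (-3).
R2 ← R2 + 1·R1.
R3 ← R3 + 2·R1.
R2 ← R2 / (-4).
R1 ← R1 + 1·R2.
R3 ← R3 + 8·R2.
R3 ← R3 / (-17).
R1 ← R1 + 5/2·R3.
R2 ← R2 + 7/6·R3.
Rank is 3 with 4 unknowns, leaving w free.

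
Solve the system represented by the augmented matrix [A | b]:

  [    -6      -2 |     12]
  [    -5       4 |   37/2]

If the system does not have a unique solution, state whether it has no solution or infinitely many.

Row-reduce the augmented matrix:
R1 ← R1 / (-6).
R2 ← R2 + 5·R1.
R2 ← R2 / (17/3).
R1 ← R1 − 1/3·R2.
Reading off the reduced rows gives x_1 = -5/2, x_2 = 3/2.

x_1 = -5/2, x_2 = 3/2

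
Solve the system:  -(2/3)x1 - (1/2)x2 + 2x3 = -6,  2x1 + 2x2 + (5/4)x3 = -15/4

Row-reduce:
R1 ← R1 / (-2/3).
R2 ← R2 − 2·R1.
R2 ← R2 / (1/2).
R1 ← R1 − 3/4·R2.
Rank is 2 with 3 unknowns, leaving x3 free.

infinitely many solutions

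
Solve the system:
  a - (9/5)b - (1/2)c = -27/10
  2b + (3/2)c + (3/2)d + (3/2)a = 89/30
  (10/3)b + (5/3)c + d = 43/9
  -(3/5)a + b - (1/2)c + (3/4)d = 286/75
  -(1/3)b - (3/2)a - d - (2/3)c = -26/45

a = -4/5, b = 4/3, c = -1, d = 2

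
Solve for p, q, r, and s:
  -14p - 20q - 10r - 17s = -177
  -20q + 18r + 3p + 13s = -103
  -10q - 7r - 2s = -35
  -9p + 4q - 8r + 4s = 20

p = 4, q = 5, r = -3, s = 3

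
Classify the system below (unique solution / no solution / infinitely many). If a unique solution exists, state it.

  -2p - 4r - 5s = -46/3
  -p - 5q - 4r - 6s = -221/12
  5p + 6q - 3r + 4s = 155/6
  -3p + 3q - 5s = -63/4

p = 8/3, q = 3/4, r = 0, s = 2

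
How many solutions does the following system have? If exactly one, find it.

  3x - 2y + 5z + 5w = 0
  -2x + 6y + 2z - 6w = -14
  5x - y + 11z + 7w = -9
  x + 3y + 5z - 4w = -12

no solution

Row-reduce:
R1 ← R1 / (3).
R2 ← R2 + 2·R1.
R3 ← R3 − 5·R1.
R4 ← R4 − 1·R1.
R2 ← R2 / (14/3).
R1 ← R1 + 2/3·R2.
R3 ← R3 − 7/3·R2.
R4 ← R4 − 11/3·R2.
Swap R3 and R4.
R3 ← R3 / (-6/7).
R1 ← R1 − 17/7·R3.
R2 ← R2 − 8/7·R3.
Row 4 reduces to 0 = -2, a contradiction. The system is inconsistent.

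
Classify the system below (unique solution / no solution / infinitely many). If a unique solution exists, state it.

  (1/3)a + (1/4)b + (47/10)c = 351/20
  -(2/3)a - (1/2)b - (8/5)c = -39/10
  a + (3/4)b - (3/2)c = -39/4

Row-reduce:
R1 ← R1 / (1/3).
R2 ← R2 + 2/3·R1.
R3 ← R3 − 1·R1.
R2 ← R2 / (39/5).
R1 ← R1 − 141/10·R2.
R3 ← R3 + 78/5·R2.
Rank is 2 with 3 unknowns, leaving b free.

infinitely many solutions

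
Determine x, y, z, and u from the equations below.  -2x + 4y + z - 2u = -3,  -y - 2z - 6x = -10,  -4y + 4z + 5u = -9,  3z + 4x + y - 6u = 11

Row-reduce the augmented matrix:
R1 ← R1 / (-2).
R2 ← R2 + 6·R1.
R4 ← R4 − 4·R1.
R2 ← R2 / (-13).
R1 ← R1 + 2·R2.
R3 ← R3 + 4·R2.
R4 ← R4 − 9·R2.
R3 ← R3 / (72/13).
R1 ← R1 − 7/26·R3.
R2 ← R2 − 5/13·R3.
R4 ← R4 − 20/13·R3.
R4 ← R4 / (-121/18).
R1 ← R1 + 11/144·R4.
R2 ← R2 + 49/72·R4.
R3 ← R3 − 41/72·R4.
Reading off the reduced rows gives x = 2, y = 0, z = -1, u = -1.

x = 2, y = 0, z = -1, u = -1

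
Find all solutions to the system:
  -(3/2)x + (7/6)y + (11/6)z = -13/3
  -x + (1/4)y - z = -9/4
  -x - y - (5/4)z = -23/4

x = 4, y = 3, z = -1

Row-reduce the augmented matrix:
R1 ← R1 / (-3/2).
R2 ← R2 + 1·R1.
R3 ← R3 + 1·R1.
R2 ← R2 / (-19/36).
R1 ← R1 + 7/9·R2.
R3 ← R3 + 16/9·R2.
R3 ← R3 / (381/76).
R1 ← R1 − 39/19·R3.
R2 ← R2 − 80/19·R3.
Reading off the reduced rows gives x = 4, y = 3, z = -1.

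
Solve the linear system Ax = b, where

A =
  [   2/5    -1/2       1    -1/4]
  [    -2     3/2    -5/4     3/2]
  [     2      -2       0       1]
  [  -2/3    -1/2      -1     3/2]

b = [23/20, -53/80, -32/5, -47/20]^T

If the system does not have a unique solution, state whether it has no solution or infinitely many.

x_1 = -3, x_2 = -1, x_3 = 5/4, x_4 = -12/5

Row-reduce the augmented matrix:
R1 ← R1 / (2/5).
R2 ← R2 + 2·R1.
R3 ← R3 − 2·R1.
R4 ← R4 + 2/3·R1.
R2 ← R2 / (-1).
R1 ← R1 + 5/4·R2.
R3 ← R3 − 1/2·R2.
R4 ← R4 + 4/3·R2.
R3 ← R3 / (-25/8).
R1 ← R1 + 35/16·R3.
R2 ← R2 + 15/4·R3.
R4 ← R4 + 13/3·R3.
R4 ← R4 / (-763/300).
R1 ← R1 + 13/5·R4.
R2 ← R2 + 31/10·R4.
R3 ← R3 + 19/25·R4.
Reading off the reduced rows gives x_1 = -3, x_2 = -1, x_3 = 5/4, x_4 = -12/5.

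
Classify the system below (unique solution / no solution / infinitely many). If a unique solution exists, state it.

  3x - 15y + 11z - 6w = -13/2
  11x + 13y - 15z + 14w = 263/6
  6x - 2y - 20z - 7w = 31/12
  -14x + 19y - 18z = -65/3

x = 2, y = 1/3, z = 0, w = 5/4

Row-reduce the augmented matrix:
R1 ← R1 / (3).
R2 ← R2 − 11·R1.
R3 ← R3 − 6·R1.
R4 ← R4 + 14·R1.
R2 ← R2 / (68).
R1 ← R1 + 5·R2.
R3 ← R3 − 28·R2.
R4 ← R4 + 51·R2.
R3 ← R3 / (-980/51).
R1 ← R1 + 41/102·R3.
R2 ← R2 + 83/102·R3.
R4 ← R4 + 49/6·R3.
R4 ← R4 / (127/40).
R1 ← R1 − 1671/1960·R4.
R2 ← R2 − 1853/1960·R4.
R3 ← R3 − 501/980·R4.
Reading off the reduced rows gives x = 2, y = 1/3, z = 0, w = 5/4.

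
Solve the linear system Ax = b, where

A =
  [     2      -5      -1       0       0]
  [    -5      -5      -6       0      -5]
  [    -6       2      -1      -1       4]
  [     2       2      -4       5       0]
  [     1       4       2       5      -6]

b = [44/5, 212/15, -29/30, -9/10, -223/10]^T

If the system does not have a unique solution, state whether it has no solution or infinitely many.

x_1 = 1, x_2 = -4/5, x_3 = -14/5, x_4 = -5/2, x_5 = 1/3

Row-reduce the augmented matrix:
R1 ← R1 / (2).
R2 ← R2 + 5·R1.
R3 ← R3 + 6·R1.
R4 ← R4 − 2·R1.
R5 ← R5 − 1·R1.
R2 ← R2 / (-35/2).
R1 ← R1 + 5/2·R2.
R3 ← R3 + 13·R2.
R4 ← R4 − 7·R2.
R5 ← R5 − 13/2·R2.
R3 ← R3 / (81/35).
R1 ← R1 − 5/7·R3.
R2 ← R2 − 17/35·R3.
R4 ← R4 + 32/5·R3.
R5 ← R5 + 23/35·R3.
R4 ← R4 / (181/81).
R1 ← R1 − 25/81·R4.
R2 ← R2 − 17/81·R4.
R3 ← R3 + 35/81·R4.
R5 ← R5 − 382/81·R4.
R5 ← R5 / (-8411/181).
R1 ← R1 + 785/181·R5.
R2 ← R2 + 570/181·R5.
R3 ← R3 − 1280/181·R5.
R4 ← R4 − 1566/181·R5.
Reading off the reduced rows gives x_1 = 1, x_2 = -4/5, x_3 = -14/5, x_4 = -5/2, x_5 = 1/3.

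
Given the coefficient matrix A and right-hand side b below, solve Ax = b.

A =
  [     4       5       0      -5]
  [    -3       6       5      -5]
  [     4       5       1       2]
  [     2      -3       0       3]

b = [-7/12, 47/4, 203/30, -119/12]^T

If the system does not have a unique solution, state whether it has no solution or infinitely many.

Row-reduce the augmented matrix:
R1 ← R1 / (4).
R2 ← R2 + 3·R1.
R3 ← R3 − 4·R1.
R4 ← R4 − 2·R1.
R2 ← R2 / (39/4).
R1 ← R1 − 5/4·R2.
R4 ← R4 + 11/2·R2.
R1 ← R1 + 25/39·R3.
R2 ← R2 − 20/39·R3.
R4 ← R4 − 110/39·R3.
R4 ← R4 / (-748/39).
R1 ← R1 − 170/39·R4.
R2 ← R2 + 175/39·R4.
R3 ← R3 − 7·R4.
Reading off the reduced rows gives x_1 = -7/3, x_2 = 3, x_3 = -7/5, x_4 = 5/4.

x_1 = -7/3, x_2 = 3, x_3 = -7/5, x_4 = 5/4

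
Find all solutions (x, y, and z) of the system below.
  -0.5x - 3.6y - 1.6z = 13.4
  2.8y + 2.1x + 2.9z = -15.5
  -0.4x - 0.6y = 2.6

x = -2, y = -3, z = -1

Row-reduce the augmented matrix:
R1 ← R1 / (-1/2).
R2 ← R2 − 21/10·R1.
R3 ← R3 + 2/5·R1.
R2 ← R2 / (-308/25).
R1 ← R1 − 36/5·R2.
R3 ← R3 − 57/25·R2.
R3 ← R3 / (353/616).
R1 ← R1 − 149/154·R3.
R2 ← R2 − 191/616·R3.
Reading off the reduced rows gives x = -2, y = -3, z = -1.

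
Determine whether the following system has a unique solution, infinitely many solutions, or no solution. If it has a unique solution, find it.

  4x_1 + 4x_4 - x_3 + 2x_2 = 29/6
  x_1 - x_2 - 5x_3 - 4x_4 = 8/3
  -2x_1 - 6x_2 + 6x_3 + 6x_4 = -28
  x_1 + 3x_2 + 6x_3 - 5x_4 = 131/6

x_1 = 3/2, x_2 = 3, x_3 = 1/2, x_4 = -5/3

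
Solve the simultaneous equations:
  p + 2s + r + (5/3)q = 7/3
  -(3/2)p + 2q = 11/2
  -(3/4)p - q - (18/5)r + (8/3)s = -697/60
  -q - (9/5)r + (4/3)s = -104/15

Row-reduce:
R2 ← R2 + 3/2·R1.
R3 ← R3 + 3/4·R1.
R2 ← R2 / (9/2).
R1 ← R1 − 5/3·R2.
R3 ← R3 − 1/4·R2.
R4 ← R4 + 1·R2.
R3 ← R3 / (-44/15).
R1 ← R1 − 4/9·R3.
R2 ← R2 − 1/3·R3.
R4 ← R4 + 22/15·R3.
Row 4 reduces to 0 = 1/4, a contradiction. The system is inconsistent.

no solution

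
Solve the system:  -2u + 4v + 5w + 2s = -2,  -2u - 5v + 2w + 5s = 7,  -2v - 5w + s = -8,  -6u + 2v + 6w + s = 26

Row-reduce the augmented matrix:
R1 ← R1 / (-2).
R2 ← R2 + 2·R1.
R4 ← R4 + 6·R1.
R2 ← R2 / (-9).
R1 ← R1 + 2·R2.
R3 ← R3 + 2·R2.
R4 ← R4 + 10·R2.
R3 ← R3 / (-13/3).
R1 ← R1 + 11/6·R3.
R2 ← R2 − 1/3·R3.
R4 ← R4 + 17/3·R3.
R4 ← R4 / (-114/13).
R1 ← R1 + 47/26·R4.
R2 ← R2 + 4/13·R4.
R3 ← R3 + 1/13·R4.
Reading off the reduced rows gives u = -4, v = -3, w = 2, s = -4.

u = -4, v = -3, w = 2, s = -4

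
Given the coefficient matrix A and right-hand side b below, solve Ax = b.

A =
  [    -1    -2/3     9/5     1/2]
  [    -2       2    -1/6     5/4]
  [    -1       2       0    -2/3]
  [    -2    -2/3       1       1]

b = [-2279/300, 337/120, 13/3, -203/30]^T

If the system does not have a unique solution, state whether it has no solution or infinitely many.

Row-reduce the augmented matrix:
R1 ← R1 / (-1).
R2 ← R2 + 2·R1.
R3 ← R3 + 1·R1.
R4 ← R4 + 2·R1.
R2 ← R2 / (10/3).
R1 ← R1 − 2/3·R2.
R3 ← R3 − 8/3·R2.
R4 ← R4 − 2/3·R2.
R3 ← R3 / (91/75).
R1 ← R1 + 157/150·R3.
R2 ← R2 + 113/100·R3.
R4 ← R4 + 277/150·R3.
R4 ← R4 / (-1163/546).
R1 ← R1 + 472/273·R4.
R2 ← R2 + 109/91·R4.
R3 ← R3 + 205/182·R4.
Reading off the reduced rows gives x_1 = 1, x_2 = 5/2, x_3 = -13/5, x_4 = -1/2.

x_1 = 1, x_2 = 5/2, x_3 = -13/5, x_4 = -1/2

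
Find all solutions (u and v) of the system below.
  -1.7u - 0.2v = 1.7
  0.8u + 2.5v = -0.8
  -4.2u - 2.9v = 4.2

u = -1, v = 0

Row-reduce the augmented matrix:
R1 ← R1 / (-17/10).
R2 ← R2 − 4/5·R1.
R3 ← R3 + 21/5·R1.
R2 ← R2 / (409/170).
R1 ← R1 − 2/17·R2.
R3 ← R3 + 409/170·R2.
R3 reduces to 0 = 0, so the extra equation is consistent.
Reading off the reduced rows gives u = -1, v = 0.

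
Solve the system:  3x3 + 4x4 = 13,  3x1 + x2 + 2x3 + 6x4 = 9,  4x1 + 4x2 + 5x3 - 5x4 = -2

infinitely many solutions

Row-reduce:
Swap R1 and R2.
R1 ← R1 / (3).
R3 ← R3 − 4·R1.
Swap R2 and R3.
R2 ← R2 / (8/3).
R1 ← R1 − 1/3·R2.
R3 ← R3 / (3).
R1 ← R1 − 3/8·R3.
R2 ← R2 − 7/8·R3.
Rank is 3 with 4 unknowns, leaving x4 free.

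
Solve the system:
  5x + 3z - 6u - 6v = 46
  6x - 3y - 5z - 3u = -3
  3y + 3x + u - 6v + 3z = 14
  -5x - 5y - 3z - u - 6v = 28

Row-reduce:
R1 ← R1 / (5).
R2 ← R2 − 6·R1.
R3 ← R3 − 3·R1.
R4 ← R4 + 5·R1.
R2 ← R2 / (-3).
R3 ← R3 − 3·R2.
R4 ← R4 + 5·R2.
R3 ← R3 / (-37/5).
R1 ← R1 − 3/5·R3.
R2 ← R2 − 43/15·R3.
R4 ← R4 − 43/3·R3.
R4 ← R4 / (338/111).
R1 ← R1 + 18/37·R4.
R2 ← R2 − 223/111·R4.
R3 ← R3 + 44/37·R4.
Rank is 4 with 5 unknowns, leaving v free.

infinitely many solutions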